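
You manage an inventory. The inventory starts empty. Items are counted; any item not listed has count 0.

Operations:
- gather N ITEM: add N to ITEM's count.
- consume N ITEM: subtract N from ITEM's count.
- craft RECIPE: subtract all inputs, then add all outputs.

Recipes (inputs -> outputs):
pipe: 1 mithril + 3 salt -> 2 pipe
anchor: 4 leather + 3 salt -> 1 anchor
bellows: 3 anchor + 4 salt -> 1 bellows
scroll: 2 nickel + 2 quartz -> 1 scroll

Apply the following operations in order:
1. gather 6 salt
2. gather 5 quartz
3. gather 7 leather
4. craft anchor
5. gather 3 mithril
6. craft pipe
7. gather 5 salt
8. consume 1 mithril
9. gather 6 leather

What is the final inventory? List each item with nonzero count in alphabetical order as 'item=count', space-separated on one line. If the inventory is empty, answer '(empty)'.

After 1 (gather 6 salt): salt=6
After 2 (gather 5 quartz): quartz=5 salt=6
After 3 (gather 7 leather): leather=7 quartz=5 salt=6
After 4 (craft anchor): anchor=1 leather=3 quartz=5 salt=3
After 5 (gather 3 mithril): anchor=1 leather=3 mithril=3 quartz=5 salt=3
After 6 (craft pipe): anchor=1 leather=3 mithril=2 pipe=2 quartz=5
After 7 (gather 5 salt): anchor=1 leather=3 mithril=2 pipe=2 quartz=5 salt=5
After 8 (consume 1 mithril): anchor=1 leather=3 mithril=1 pipe=2 quartz=5 salt=5
After 9 (gather 6 leather): anchor=1 leather=9 mithril=1 pipe=2 quartz=5 salt=5

Answer: anchor=1 leather=9 mithril=1 pipe=2 quartz=5 salt=5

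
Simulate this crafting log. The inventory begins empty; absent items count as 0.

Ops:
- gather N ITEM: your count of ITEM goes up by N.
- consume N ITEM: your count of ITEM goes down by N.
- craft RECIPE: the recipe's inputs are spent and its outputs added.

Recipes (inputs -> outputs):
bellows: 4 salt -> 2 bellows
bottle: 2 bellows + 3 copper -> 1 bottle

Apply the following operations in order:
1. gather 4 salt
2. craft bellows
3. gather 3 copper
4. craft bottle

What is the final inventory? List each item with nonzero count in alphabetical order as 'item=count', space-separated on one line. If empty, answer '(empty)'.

After 1 (gather 4 salt): salt=4
After 2 (craft bellows): bellows=2
After 3 (gather 3 copper): bellows=2 copper=3
After 4 (craft bottle): bottle=1

Answer: bottle=1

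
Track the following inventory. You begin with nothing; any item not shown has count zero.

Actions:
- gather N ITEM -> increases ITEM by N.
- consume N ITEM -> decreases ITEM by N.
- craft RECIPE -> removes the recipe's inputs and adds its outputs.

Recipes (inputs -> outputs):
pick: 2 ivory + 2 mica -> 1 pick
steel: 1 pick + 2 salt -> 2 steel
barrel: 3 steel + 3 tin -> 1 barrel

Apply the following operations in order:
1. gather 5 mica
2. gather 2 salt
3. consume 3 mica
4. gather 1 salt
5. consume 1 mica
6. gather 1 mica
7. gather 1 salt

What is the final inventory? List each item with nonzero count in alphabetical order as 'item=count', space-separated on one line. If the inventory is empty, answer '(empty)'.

Answer: mica=2 salt=4

Derivation:
After 1 (gather 5 mica): mica=5
After 2 (gather 2 salt): mica=5 salt=2
After 3 (consume 3 mica): mica=2 salt=2
After 4 (gather 1 salt): mica=2 salt=3
After 5 (consume 1 mica): mica=1 salt=3
After 6 (gather 1 mica): mica=2 salt=3
After 7 (gather 1 salt): mica=2 salt=4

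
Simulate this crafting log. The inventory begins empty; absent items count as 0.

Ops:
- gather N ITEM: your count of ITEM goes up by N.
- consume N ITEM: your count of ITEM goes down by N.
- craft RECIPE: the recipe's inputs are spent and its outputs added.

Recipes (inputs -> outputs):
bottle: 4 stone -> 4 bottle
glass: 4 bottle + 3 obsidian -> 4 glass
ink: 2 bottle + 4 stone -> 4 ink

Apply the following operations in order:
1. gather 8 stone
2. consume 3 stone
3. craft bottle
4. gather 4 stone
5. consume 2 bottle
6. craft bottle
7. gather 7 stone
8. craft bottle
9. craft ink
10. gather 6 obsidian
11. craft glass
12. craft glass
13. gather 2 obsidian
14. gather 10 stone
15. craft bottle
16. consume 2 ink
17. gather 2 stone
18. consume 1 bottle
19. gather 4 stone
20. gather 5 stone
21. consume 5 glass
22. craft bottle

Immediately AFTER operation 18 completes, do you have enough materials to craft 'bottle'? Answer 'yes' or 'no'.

After 1 (gather 8 stone): stone=8
After 2 (consume 3 stone): stone=5
After 3 (craft bottle): bottle=4 stone=1
After 4 (gather 4 stone): bottle=4 stone=5
After 5 (consume 2 bottle): bottle=2 stone=5
After 6 (craft bottle): bottle=6 stone=1
After 7 (gather 7 stone): bottle=6 stone=8
After 8 (craft bottle): bottle=10 stone=4
After 9 (craft ink): bottle=8 ink=4
After 10 (gather 6 obsidian): bottle=8 ink=4 obsidian=6
After 11 (craft glass): bottle=4 glass=4 ink=4 obsidian=3
After 12 (craft glass): glass=8 ink=4
After 13 (gather 2 obsidian): glass=8 ink=4 obsidian=2
After 14 (gather 10 stone): glass=8 ink=4 obsidian=2 stone=10
After 15 (craft bottle): bottle=4 glass=8 ink=4 obsidian=2 stone=6
After 16 (consume 2 ink): bottle=4 glass=8 ink=2 obsidian=2 stone=6
After 17 (gather 2 stone): bottle=4 glass=8 ink=2 obsidian=2 stone=8
After 18 (consume 1 bottle): bottle=3 glass=8 ink=2 obsidian=2 stone=8

Answer: yes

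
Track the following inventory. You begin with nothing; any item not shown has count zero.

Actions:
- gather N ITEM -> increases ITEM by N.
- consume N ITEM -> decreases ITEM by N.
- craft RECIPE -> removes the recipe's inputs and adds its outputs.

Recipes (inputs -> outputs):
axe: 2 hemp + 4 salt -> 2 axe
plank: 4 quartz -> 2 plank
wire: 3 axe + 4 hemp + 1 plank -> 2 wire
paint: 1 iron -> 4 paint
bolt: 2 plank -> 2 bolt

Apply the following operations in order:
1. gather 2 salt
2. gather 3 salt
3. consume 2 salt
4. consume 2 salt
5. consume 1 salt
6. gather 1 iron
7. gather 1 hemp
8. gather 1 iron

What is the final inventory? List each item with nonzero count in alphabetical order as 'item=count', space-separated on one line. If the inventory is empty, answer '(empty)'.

Answer: hemp=1 iron=2

Derivation:
After 1 (gather 2 salt): salt=2
After 2 (gather 3 salt): salt=5
After 3 (consume 2 salt): salt=3
After 4 (consume 2 salt): salt=1
After 5 (consume 1 salt): (empty)
After 6 (gather 1 iron): iron=1
After 7 (gather 1 hemp): hemp=1 iron=1
After 8 (gather 1 iron): hemp=1 iron=2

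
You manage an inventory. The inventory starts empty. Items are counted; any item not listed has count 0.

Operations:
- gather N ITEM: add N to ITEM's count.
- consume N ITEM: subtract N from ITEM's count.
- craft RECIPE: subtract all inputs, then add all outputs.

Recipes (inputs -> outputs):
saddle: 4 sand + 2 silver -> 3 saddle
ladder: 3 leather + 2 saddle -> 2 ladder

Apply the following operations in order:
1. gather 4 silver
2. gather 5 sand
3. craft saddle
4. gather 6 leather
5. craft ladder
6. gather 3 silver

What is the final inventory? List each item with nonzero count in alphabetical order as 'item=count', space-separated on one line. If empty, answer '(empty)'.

After 1 (gather 4 silver): silver=4
After 2 (gather 5 sand): sand=5 silver=4
After 3 (craft saddle): saddle=3 sand=1 silver=2
After 4 (gather 6 leather): leather=6 saddle=3 sand=1 silver=2
After 5 (craft ladder): ladder=2 leather=3 saddle=1 sand=1 silver=2
After 6 (gather 3 silver): ladder=2 leather=3 saddle=1 sand=1 silver=5

Answer: ladder=2 leather=3 saddle=1 sand=1 silver=5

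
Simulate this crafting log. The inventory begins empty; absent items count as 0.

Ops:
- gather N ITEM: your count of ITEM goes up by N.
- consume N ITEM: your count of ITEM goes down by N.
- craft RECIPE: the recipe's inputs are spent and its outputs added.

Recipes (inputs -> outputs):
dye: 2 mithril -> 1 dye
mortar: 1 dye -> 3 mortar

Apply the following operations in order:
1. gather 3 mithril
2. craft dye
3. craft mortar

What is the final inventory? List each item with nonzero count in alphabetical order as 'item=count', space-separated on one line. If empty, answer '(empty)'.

After 1 (gather 3 mithril): mithril=3
After 2 (craft dye): dye=1 mithril=1
After 3 (craft mortar): mithril=1 mortar=3

Answer: mithril=1 mortar=3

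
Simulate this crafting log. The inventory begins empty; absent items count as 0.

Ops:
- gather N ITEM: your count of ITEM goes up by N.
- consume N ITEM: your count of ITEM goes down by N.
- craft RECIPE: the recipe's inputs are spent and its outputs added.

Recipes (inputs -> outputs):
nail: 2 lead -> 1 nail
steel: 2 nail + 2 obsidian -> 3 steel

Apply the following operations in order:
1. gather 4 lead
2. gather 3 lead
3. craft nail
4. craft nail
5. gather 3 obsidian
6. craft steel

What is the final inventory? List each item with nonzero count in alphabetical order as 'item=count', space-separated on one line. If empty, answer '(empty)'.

Answer: lead=3 obsidian=1 steel=3

Derivation:
After 1 (gather 4 lead): lead=4
After 2 (gather 3 lead): lead=7
After 3 (craft nail): lead=5 nail=1
After 4 (craft nail): lead=3 nail=2
After 5 (gather 3 obsidian): lead=3 nail=2 obsidian=3
After 6 (craft steel): lead=3 obsidian=1 steel=3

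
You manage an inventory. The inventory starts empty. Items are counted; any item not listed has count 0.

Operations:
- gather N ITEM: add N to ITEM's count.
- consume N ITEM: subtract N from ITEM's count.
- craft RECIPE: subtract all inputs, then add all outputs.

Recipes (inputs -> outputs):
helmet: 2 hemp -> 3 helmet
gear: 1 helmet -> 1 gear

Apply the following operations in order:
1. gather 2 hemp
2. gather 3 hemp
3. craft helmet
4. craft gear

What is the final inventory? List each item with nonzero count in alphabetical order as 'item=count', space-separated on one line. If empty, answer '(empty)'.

After 1 (gather 2 hemp): hemp=2
After 2 (gather 3 hemp): hemp=5
After 3 (craft helmet): helmet=3 hemp=3
After 4 (craft gear): gear=1 helmet=2 hemp=3

Answer: gear=1 helmet=2 hemp=3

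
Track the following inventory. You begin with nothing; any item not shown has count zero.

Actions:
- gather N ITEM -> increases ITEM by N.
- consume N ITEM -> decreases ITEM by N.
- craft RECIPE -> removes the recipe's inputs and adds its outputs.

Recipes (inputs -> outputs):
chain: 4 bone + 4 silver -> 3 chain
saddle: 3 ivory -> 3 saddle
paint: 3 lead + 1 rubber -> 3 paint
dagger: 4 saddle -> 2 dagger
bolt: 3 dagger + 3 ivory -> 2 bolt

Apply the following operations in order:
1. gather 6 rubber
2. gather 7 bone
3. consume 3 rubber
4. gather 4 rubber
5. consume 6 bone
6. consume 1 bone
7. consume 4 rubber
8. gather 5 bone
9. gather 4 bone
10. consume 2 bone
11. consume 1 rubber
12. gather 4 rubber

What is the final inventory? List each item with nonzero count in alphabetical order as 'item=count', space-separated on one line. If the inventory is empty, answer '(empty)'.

Answer: bone=7 rubber=6

Derivation:
After 1 (gather 6 rubber): rubber=6
After 2 (gather 7 bone): bone=7 rubber=6
After 3 (consume 3 rubber): bone=7 rubber=3
After 4 (gather 4 rubber): bone=7 rubber=7
After 5 (consume 6 bone): bone=1 rubber=7
After 6 (consume 1 bone): rubber=7
After 7 (consume 4 rubber): rubber=3
After 8 (gather 5 bone): bone=5 rubber=3
After 9 (gather 4 bone): bone=9 rubber=3
After 10 (consume 2 bone): bone=7 rubber=3
After 11 (consume 1 rubber): bone=7 rubber=2
After 12 (gather 4 rubber): bone=7 rubber=6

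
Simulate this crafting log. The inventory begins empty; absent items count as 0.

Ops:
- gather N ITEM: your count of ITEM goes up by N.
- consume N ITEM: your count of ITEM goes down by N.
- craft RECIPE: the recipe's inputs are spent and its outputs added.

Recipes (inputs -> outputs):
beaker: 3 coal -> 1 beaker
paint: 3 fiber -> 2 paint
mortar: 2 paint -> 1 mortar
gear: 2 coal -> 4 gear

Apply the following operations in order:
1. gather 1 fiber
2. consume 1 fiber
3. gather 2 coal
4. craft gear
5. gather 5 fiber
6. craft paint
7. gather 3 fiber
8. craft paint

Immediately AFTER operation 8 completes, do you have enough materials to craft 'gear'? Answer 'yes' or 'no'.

Answer: no

Derivation:
After 1 (gather 1 fiber): fiber=1
After 2 (consume 1 fiber): (empty)
After 3 (gather 2 coal): coal=2
After 4 (craft gear): gear=4
After 5 (gather 5 fiber): fiber=5 gear=4
After 6 (craft paint): fiber=2 gear=4 paint=2
After 7 (gather 3 fiber): fiber=5 gear=4 paint=2
After 8 (craft paint): fiber=2 gear=4 paint=4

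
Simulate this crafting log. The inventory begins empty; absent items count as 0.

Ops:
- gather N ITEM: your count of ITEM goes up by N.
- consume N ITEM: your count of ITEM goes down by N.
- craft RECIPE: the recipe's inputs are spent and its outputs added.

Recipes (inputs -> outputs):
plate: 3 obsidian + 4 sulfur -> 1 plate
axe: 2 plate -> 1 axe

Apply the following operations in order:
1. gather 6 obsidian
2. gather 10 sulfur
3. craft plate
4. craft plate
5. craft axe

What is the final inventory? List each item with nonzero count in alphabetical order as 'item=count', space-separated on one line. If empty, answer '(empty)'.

After 1 (gather 6 obsidian): obsidian=6
After 2 (gather 10 sulfur): obsidian=6 sulfur=10
After 3 (craft plate): obsidian=3 plate=1 sulfur=6
After 4 (craft plate): plate=2 sulfur=2
After 5 (craft axe): axe=1 sulfur=2

Answer: axe=1 sulfur=2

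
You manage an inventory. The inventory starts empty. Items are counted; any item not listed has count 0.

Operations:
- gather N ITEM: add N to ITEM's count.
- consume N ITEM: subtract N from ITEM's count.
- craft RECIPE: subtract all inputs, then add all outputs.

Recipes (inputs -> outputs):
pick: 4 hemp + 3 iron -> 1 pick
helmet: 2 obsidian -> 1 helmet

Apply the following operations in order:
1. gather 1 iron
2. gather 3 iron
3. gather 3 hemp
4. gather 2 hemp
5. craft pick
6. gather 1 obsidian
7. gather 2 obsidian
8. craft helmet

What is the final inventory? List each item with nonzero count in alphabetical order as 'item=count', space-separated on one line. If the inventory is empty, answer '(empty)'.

Answer: helmet=1 hemp=1 iron=1 obsidian=1 pick=1

Derivation:
After 1 (gather 1 iron): iron=1
After 2 (gather 3 iron): iron=4
After 3 (gather 3 hemp): hemp=3 iron=4
After 4 (gather 2 hemp): hemp=5 iron=4
After 5 (craft pick): hemp=1 iron=1 pick=1
After 6 (gather 1 obsidian): hemp=1 iron=1 obsidian=1 pick=1
After 7 (gather 2 obsidian): hemp=1 iron=1 obsidian=3 pick=1
After 8 (craft helmet): helmet=1 hemp=1 iron=1 obsidian=1 pick=1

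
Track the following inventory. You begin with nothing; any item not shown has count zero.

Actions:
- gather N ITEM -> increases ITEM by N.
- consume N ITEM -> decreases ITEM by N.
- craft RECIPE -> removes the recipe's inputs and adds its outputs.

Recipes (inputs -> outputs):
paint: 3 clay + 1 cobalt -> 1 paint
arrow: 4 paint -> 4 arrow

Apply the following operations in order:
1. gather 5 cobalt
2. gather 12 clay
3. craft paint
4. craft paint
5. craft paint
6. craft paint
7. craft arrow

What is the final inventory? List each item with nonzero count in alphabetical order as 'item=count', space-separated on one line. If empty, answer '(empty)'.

After 1 (gather 5 cobalt): cobalt=5
After 2 (gather 12 clay): clay=12 cobalt=5
After 3 (craft paint): clay=9 cobalt=4 paint=1
After 4 (craft paint): clay=6 cobalt=3 paint=2
After 5 (craft paint): clay=3 cobalt=2 paint=3
After 6 (craft paint): cobalt=1 paint=4
After 7 (craft arrow): arrow=4 cobalt=1

Answer: arrow=4 cobalt=1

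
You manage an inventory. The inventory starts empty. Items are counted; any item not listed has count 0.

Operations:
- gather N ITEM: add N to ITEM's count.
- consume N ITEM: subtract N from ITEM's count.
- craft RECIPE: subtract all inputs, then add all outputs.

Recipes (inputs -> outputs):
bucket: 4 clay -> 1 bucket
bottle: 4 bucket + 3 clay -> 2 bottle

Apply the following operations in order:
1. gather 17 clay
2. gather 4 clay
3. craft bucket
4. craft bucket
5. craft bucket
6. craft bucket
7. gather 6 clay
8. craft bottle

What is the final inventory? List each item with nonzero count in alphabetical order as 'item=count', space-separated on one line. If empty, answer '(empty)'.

After 1 (gather 17 clay): clay=17
After 2 (gather 4 clay): clay=21
After 3 (craft bucket): bucket=1 clay=17
After 4 (craft bucket): bucket=2 clay=13
After 5 (craft bucket): bucket=3 clay=9
After 6 (craft bucket): bucket=4 clay=5
After 7 (gather 6 clay): bucket=4 clay=11
After 8 (craft bottle): bottle=2 clay=8

Answer: bottle=2 clay=8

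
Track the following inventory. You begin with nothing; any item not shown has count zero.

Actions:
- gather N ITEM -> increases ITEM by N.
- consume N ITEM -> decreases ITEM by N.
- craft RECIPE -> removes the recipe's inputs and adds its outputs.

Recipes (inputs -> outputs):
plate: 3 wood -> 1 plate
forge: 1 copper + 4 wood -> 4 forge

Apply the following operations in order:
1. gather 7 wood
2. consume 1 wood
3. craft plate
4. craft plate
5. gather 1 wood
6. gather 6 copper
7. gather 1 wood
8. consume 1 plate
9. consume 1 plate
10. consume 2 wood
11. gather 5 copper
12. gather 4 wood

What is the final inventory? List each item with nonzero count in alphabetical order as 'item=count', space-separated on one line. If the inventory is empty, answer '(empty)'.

Answer: copper=11 wood=4

Derivation:
After 1 (gather 7 wood): wood=7
After 2 (consume 1 wood): wood=6
After 3 (craft plate): plate=1 wood=3
After 4 (craft plate): plate=2
After 5 (gather 1 wood): plate=2 wood=1
After 6 (gather 6 copper): copper=6 plate=2 wood=1
After 7 (gather 1 wood): copper=6 plate=2 wood=2
After 8 (consume 1 plate): copper=6 plate=1 wood=2
After 9 (consume 1 plate): copper=6 wood=2
After 10 (consume 2 wood): copper=6
After 11 (gather 5 copper): copper=11
After 12 (gather 4 wood): copper=11 wood=4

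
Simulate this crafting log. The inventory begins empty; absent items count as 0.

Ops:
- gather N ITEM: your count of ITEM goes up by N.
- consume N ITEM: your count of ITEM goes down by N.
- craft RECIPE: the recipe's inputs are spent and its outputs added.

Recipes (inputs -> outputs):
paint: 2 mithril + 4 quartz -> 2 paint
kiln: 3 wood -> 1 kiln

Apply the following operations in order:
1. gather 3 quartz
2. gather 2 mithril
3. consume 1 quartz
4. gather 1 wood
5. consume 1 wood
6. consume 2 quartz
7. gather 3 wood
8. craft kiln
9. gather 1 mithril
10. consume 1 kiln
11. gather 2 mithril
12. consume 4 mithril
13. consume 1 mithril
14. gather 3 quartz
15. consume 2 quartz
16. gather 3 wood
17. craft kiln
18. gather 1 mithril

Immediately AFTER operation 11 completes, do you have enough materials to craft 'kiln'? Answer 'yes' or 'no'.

Answer: no

Derivation:
After 1 (gather 3 quartz): quartz=3
After 2 (gather 2 mithril): mithril=2 quartz=3
After 3 (consume 1 quartz): mithril=2 quartz=2
After 4 (gather 1 wood): mithril=2 quartz=2 wood=1
After 5 (consume 1 wood): mithril=2 quartz=2
After 6 (consume 2 quartz): mithril=2
After 7 (gather 3 wood): mithril=2 wood=3
After 8 (craft kiln): kiln=1 mithril=2
After 9 (gather 1 mithril): kiln=1 mithril=3
After 10 (consume 1 kiln): mithril=3
After 11 (gather 2 mithril): mithril=5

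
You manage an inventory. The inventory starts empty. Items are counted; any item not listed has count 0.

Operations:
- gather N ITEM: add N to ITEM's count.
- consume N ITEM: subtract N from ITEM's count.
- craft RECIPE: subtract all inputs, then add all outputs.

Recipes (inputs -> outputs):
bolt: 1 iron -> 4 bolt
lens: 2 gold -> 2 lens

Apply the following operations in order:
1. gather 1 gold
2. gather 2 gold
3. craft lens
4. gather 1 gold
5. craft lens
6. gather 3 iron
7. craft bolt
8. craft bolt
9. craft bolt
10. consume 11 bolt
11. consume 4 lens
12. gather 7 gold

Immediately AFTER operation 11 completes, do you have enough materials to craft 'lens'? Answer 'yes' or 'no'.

After 1 (gather 1 gold): gold=1
After 2 (gather 2 gold): gold=3
After 3 (craft lens): gold=1 lens=2
After 4 (gather 1 gold): gold=2 lens=2
After 5 (craft lens): lens=4
After 6 (gather 3 iron): iron=3 lens=4
After 7 (craft bolt): bolt=4 iron=2 lens=4
After 8 (craft bolt): bolt=8 iron=1 lens=4
After 9 (craft bolt): bolt=12 lens=4
After 10 (consume 11 bolt): bolt=1 lens=4
After 11 (consume 4 lens): bolt=1

Answer: no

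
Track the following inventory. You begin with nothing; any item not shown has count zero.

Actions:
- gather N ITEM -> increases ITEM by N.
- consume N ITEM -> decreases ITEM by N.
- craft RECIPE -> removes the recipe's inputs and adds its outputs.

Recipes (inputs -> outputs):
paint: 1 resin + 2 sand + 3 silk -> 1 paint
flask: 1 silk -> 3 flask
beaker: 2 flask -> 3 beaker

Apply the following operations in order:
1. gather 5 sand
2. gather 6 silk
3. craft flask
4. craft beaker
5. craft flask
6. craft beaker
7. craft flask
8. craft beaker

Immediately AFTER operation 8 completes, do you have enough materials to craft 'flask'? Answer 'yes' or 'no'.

After 1 (gather 5 sand): sand=5
After 2 (gather 6 silk): sand=5 silk=6
After 3 (craft flask): flask=3 sand=5 silk=5
After 4 (craft beaker): beaker=3 flask=1 sand=5 silk=5
After 5 (craft flask): beaker=3 flask=4 sand=5 silk=4
After 6 (craft beaker): beaker=6 flask=2 sand=5 silk=4
After 7 (craft flask): beaker=6 flask=5 sand=5 silk=3
After 8 (craft beaker): beaker=9 flask=3 sand=5 silk=3

Answer: yes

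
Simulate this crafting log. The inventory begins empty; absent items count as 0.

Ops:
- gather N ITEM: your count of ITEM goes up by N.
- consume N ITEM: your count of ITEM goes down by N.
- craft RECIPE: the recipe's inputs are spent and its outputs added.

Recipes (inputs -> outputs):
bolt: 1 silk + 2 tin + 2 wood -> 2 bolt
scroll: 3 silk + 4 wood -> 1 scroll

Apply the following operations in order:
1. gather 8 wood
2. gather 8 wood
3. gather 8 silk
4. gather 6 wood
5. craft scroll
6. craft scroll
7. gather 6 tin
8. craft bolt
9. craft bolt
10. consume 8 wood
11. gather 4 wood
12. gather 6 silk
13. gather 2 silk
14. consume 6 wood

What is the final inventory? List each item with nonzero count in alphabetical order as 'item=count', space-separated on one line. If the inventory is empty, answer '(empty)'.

After 1 (gather 8 wood): wood=8
After 2 (gather 8 wood): wood=16
After 3 (gather 8 silk): silk=8 wood=16
After 4 (gather 6 wood): silk=8 wood=22
After 5 (craft scroll): scroll=1 silk=5 wood=18
After 6 (craft scroll): scroll=2 silk=2 wood=14
After 7 (gather 6 tin): scroll=2 silk=2 tin=6 wood=14
After 8 (craft bolt): bolt=2 scroll=2 silk=1 tin=4 wood=12
After 9 (craft bolt): bolt=4 scroll=2 tin=2 wood=10
After 10 (consume 8 wood): bolt=4 scroll=2 tin=2 wood=2
After 11 (gather 4 wood): bolt=4 scroll=2 tin=2 wood=6
After 12 (gather 6 silk): bolt=4 scroll=2 silk=6 tin=2 wood=6
After 13 (gather 2 silk): bolt=4 scroll=2 silk=8 tin=2 wood=6
After 14 (consume 6 wood): bolt=4 scroll=2 silk=8 tin=2

Answer: bolt=4 scroll=2 silk=8 tin=2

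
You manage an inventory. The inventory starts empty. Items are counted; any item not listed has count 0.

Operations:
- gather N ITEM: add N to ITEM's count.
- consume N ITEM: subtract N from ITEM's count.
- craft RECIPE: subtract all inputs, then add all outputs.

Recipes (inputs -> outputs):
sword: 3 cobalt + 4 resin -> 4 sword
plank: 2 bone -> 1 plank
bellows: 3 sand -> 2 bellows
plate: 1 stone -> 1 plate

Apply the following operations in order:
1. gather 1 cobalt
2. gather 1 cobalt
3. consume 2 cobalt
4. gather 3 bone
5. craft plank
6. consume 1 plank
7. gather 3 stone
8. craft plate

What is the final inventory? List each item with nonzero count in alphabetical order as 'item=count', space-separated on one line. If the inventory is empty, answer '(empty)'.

After 1 (gather 1 cobalt): cobalt=1
After 2 (gather 1 cobalt): cobalt=2
After 3 (consume 2 cobalt): (empty)
After 4 (gather 3 bone): bone=3
After 5 (craft plank): bone=1 plank=1
After 6 (consume 1 plank): bone=1
After 7 (gather 3 stone): bone=1 stone=3
After 8 (craft plate): bone=1 plate=1 stone=2

Answer: bone=1 plate=1 stone=2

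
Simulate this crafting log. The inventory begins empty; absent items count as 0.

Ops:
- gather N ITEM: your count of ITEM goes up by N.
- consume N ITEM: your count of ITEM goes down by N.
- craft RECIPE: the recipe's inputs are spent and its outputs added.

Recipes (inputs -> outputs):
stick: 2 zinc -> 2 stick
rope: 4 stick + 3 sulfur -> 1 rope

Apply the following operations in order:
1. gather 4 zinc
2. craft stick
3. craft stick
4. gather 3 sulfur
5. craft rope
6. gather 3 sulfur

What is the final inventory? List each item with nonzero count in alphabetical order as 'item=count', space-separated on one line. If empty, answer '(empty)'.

Answer: rope=1 sulfur=3

Derivation:
After 1 (gather 4 zinc): zinc=4
After 2 (craft stick): stick=2 zinc=2
After 3 (craft stick): stick=4
After 4 (gather 3 sulfur): stick=4 sulfur=3
After 5 (craft rope): rope=1
After 6 (gather 3 sulfur): rope=1 sulfur=3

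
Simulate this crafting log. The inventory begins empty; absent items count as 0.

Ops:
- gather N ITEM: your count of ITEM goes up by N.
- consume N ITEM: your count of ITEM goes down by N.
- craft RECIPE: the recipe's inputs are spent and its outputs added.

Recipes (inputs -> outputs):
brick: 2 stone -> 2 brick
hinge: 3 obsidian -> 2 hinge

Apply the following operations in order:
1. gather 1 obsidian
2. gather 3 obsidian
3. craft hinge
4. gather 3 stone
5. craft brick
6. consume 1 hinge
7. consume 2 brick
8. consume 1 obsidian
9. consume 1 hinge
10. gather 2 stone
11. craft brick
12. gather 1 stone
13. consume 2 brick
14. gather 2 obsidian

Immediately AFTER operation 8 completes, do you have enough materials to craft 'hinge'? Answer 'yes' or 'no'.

After 1 (gather 1 obsidian): obsidian=1
After 2 (gather 3 obsidian): obsidian=4
After 3 (craft hinge): hinge=2 obsidian=1
After 4 (gather 3 stone): hinge=2 obsidian=1 stone=3
After 5 (craft brick): brick=2 hinge=2 obsidian=1 stone=1
After 6 (consume 1 hinge): brick=2 hinge=1 obsidian=1 stone=1
After 7 (consume 2 brick): hinge=1 obsidian=1 stone=1
After 8 (consume 1 obsidian): hinge=1 stone=1

Answer: no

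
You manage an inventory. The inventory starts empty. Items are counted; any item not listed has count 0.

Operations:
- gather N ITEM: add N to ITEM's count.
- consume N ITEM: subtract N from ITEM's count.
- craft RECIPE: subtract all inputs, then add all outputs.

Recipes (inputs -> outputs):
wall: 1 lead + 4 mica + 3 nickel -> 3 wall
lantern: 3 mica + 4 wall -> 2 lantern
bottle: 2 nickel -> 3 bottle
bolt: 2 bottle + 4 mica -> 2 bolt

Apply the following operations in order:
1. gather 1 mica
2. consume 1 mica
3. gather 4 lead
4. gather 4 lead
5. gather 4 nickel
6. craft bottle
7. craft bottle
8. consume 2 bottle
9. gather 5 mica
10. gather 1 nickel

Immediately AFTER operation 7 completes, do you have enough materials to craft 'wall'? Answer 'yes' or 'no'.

Answer: no

Derivation:
After 1 (gather 1 mica): mica=1
After 2 (consume 1 mica): (empty)
After 3 (gather 4 lead): lead=4
After 4 (gather 4 lead): lead=8
After 5 (gather 4 nickel): lead=8 nickel=4
After 6 (craft bottle): bottle=3 lead=8 nickel=2
After 7 (craft bottle): bottle=6 lead=8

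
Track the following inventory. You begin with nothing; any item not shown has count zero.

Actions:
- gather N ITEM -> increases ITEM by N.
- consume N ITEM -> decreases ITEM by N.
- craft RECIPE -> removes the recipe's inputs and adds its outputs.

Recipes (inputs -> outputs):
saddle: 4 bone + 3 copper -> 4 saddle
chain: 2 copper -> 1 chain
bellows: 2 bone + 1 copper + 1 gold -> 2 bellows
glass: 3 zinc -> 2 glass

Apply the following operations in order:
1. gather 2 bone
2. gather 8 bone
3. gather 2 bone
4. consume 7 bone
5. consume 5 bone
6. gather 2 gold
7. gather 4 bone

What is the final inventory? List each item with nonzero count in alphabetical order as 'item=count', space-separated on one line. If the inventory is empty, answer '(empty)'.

Answer: bone=4 gold=2

Derivation:
After 1 (gather 2 bone): bone=2
After 2 (gather 8 bone): bone=10
After 3 (gather 2 bone): bone=12
After 4 (consume 7 bone): bone=5
After 5 (consume 5 bone): (empty)
After 6 (gather 2 gold): gold=2
After 7 (gather 4 bone): bone=4 gold=2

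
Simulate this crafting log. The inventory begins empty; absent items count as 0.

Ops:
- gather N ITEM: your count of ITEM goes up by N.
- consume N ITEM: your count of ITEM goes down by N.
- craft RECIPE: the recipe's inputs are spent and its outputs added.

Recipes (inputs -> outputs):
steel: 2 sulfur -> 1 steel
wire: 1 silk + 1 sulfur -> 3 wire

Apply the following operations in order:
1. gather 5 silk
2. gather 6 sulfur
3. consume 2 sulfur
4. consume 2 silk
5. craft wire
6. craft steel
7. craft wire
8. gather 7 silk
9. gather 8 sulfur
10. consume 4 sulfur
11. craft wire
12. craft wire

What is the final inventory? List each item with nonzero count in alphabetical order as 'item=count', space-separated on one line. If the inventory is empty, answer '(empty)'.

After 1 (gather 5 silk): silk=5
After 2 (gather 6 sulfur): silk=5 sulfur=6
After 3 (consume 2 sulfur): silk=5 sulfur=4
After 4 (consume 2 silk): silk=3 sulfur=4
After 5 (craft wire): silk=2 sulfur=3 wire=3
After 6 (craft steel): silk=2 steel=1 sulfur=1 wire=3
After 7 (craft wire): silk=1 steel=1 wire=6
After 8 (gather 7 silk): silk=8 steel=1 wire=6
After 9 (gather 8 sulfur): silk=8 steel=1 sulfur=8 wire=6
After 10 (consume 4 sulfur): silk=8 steel=1 sulfur=4 wire=6
After 11 (craft wire): silk=7 steel=1 sulfur=3 wire=9
After 12 (craft wire): silk=6 steel=1 sulfur=2 wire=12

Answer: silk=6 steel=1 sulfur=2 wire=12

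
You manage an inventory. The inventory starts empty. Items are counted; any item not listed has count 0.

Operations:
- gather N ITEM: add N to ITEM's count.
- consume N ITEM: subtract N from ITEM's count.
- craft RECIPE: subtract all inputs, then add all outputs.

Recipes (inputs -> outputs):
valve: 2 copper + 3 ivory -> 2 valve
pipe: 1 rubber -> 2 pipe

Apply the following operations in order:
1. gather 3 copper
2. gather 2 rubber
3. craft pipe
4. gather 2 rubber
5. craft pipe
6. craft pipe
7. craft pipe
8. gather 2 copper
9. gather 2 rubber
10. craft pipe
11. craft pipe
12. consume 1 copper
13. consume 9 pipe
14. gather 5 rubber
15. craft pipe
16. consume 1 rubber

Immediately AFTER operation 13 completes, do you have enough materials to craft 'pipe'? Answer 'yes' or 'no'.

Answer: no

Derivation:
After 1 (gather 3 copper): copper=3
After 2 (gather 2 rubber): copper=3 rubber=2
After 3 (craft pipe): copper=3 pipe=2 rubber=1
After 4 (gather 2 rubber): copper=3 pipe=2 rubber=3
After 5 (craft pipe): copper=3 pipe=4 rubber=2
After 6 (craft pipe): copper=3 pipe=6 rubber=1
After 7 (craft pipe): copper=3 pipe=8
After 8 (gather 2 copper): copper=5 pipe=8
After 9 (gather 2 rubber): copper=5 pipe=8 rubber=2
After 10 (craft pipe): copper=5 pipe=10 rubber=1
After 11 (craft pipe): copper=5 pipe=12
After 12 (consume 1 copper): copper=4 pipe=12
After 13 (consume 9 pipe): copper=4 pipe=3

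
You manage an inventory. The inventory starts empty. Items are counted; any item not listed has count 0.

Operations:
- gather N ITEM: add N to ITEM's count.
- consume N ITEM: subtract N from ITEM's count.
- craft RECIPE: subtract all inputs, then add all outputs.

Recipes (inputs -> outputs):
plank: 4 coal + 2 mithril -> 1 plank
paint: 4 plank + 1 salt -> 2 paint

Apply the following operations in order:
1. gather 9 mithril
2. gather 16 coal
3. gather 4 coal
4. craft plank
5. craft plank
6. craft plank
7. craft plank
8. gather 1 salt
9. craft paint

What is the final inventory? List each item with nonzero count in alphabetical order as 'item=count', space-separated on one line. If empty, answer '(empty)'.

After 1 (gather 9 mithril): mithril=9
After 2 (gather 16 coal): coal=16 mithril=9
After 3 (gather 4 coal): coal=20 mithril=9
After 4 (craft plank): coal=16 mithril=7 plank=1
After 5 (craft plank): coal=12 mithril=5 plank=2
After 6 (craft plank): coal=8 mithril=3 plank=3
After 7 (craft plank): coal=4 mithril=1 plank=4
After 8 (gather 1 salt): coal=4 mithril=1 plank=4 salt=1
After 9 (craft paint): coal=4 mithril=1 paint=2

Answer: coal=4 mithril=1 paint=2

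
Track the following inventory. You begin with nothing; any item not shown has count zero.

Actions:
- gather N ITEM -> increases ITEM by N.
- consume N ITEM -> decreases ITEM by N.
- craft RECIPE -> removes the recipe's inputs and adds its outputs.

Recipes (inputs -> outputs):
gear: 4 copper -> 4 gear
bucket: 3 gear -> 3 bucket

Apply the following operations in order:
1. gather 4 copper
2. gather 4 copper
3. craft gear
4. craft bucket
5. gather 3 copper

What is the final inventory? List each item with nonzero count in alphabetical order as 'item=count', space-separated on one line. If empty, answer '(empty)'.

After 1 (gather 4 copper): copper=4
After 2 (gather 4 copper): copper=8
After 3 (craft gear): copper=4 gear=4
After 4 (craft bucket): bucket=3 copper=4 gear=1
After 5 (gather 3 copper): bucket=3 copper=7 gear=1

Answer: bucket=3 copper=7 gear=1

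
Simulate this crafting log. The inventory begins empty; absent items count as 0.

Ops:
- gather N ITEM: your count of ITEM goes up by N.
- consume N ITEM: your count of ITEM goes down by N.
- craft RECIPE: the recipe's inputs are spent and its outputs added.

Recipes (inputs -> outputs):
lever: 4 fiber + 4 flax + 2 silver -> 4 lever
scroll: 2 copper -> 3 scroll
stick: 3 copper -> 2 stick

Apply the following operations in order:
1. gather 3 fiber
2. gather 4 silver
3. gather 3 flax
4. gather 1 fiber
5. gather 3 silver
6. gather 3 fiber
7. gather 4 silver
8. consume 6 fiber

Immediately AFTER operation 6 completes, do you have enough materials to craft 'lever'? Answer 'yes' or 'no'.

After 1 (gather 3 fiber): fiber=3
After 2 (gather 4 silver): fiber=3 silver=4
After 3 (gather 3 flax): fiber=3 flax=3 silver=4
After 4 (gather 1 fiber): fiber=4 flax=3 silver=4
After 5 (gather 3 silver): fiber=4 flax=3 silver=7
After 6 (gather 3 fiber): fiber=7 flax=3 silver=7

Answer: no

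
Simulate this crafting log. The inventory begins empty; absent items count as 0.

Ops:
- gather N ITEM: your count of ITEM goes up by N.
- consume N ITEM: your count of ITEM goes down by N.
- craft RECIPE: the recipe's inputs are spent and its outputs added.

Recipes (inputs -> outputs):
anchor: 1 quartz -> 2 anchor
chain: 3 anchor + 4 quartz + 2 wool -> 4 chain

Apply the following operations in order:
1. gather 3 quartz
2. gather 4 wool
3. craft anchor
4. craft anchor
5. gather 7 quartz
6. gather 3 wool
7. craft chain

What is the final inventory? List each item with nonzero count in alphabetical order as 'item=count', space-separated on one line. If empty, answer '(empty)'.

After 1 (gather 3 quartz): quartz=3
After 2 (gather 4 wool): quartz=3 wool=4
After 3 (craft anchor): anchor=2 quartz=2 wool=4
After 4 (craft anchor): anchor=4 quartz=1 wool=4
After 5 (gather 7 quartz): anchor=4 quartz=8 wool=4
After 6 (gather 3 wool): anchor=4 quartz=8 wool=7
After 7 (craft chain): anchor=1 chain=4 quartz=4 wool=5

Answer: anchor=1 chain=4 quartz=4 wool=5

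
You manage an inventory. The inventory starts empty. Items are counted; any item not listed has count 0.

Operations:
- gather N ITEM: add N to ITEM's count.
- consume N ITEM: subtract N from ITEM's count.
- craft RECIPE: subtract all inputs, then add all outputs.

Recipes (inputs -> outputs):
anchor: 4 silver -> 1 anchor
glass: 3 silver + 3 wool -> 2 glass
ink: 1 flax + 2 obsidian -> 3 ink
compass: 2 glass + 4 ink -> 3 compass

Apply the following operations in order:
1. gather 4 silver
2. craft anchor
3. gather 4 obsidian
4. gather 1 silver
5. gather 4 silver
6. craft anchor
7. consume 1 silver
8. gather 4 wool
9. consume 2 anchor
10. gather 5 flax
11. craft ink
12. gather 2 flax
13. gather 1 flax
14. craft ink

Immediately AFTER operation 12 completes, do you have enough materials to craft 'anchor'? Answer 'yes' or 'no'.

Answer: no

Derivation:
After 1 (gather 4 silver): silver=4
After 2 (craft anchor): anchor=1
After 3 (gather 4 obsidian): anchor=1 obsidian=4
After 4 (gather 1 silver): anchor=1 obsidian=4 silver=1
After 5 (gather 4 silver): anchor=1 obsidian=4 silver=5
After 6 (craft anchor): anchor=2 obsidian=4 silver=1
After 7 (consume 1 silver): anchor=2 obsidian=4
After 8 (gather 4 wool): anchor=2 obsidian=4 wool=4
After 9 (consume 2 anchor): obsidian=4 wool=4
After 10 (gather 5 flax): flax=5 obsidian=4 wool=4
After 11 (craft ink): flax=4 ink=3 obsidian=2 wool=4
After 12 (gather 2 flax): flax=6 ink=3 obsidian=2 wool=4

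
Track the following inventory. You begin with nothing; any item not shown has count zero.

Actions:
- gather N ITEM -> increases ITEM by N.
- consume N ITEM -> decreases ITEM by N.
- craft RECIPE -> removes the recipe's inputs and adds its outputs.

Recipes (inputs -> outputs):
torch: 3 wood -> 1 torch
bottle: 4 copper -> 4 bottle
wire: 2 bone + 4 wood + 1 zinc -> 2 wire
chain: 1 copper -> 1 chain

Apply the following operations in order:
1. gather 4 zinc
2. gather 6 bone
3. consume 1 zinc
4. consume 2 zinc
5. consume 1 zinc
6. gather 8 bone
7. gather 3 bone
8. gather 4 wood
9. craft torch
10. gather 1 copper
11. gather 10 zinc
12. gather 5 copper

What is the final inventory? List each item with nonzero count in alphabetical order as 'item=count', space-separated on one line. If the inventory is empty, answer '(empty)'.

Answer: bone=17 copper=6 torch=1 wood=1 zinc=10

Derivation:
After 1 (gather 4 zinc): zinc=4
After 2 (gather 6 bone): bone=6 zinc=4
After 3 (consume 1 zinc): bone=6 zinc=3
After 4 (consume 2 zinc): bone=6 zinc=1
After 5 (consume 1 zinc): bone=6
After 6 (gather 8 bone): bone=14
After 7 (gather 3 bone): bone=17
After 8 (gather 4 wood): bone=17 wood=4
After 9 (craft torch): bone=17 torch=1 wood=1
After 10 (gather 1 copper): bone=17 copper=1 torch=1 wood=1
After 11 (gather 10 zinc): bone=17 copper=1 torch=1 wood=1 zinc=10
After 12 (gather 5 copper): bone=17 copper=6 torch=1 wood=1 zinc=10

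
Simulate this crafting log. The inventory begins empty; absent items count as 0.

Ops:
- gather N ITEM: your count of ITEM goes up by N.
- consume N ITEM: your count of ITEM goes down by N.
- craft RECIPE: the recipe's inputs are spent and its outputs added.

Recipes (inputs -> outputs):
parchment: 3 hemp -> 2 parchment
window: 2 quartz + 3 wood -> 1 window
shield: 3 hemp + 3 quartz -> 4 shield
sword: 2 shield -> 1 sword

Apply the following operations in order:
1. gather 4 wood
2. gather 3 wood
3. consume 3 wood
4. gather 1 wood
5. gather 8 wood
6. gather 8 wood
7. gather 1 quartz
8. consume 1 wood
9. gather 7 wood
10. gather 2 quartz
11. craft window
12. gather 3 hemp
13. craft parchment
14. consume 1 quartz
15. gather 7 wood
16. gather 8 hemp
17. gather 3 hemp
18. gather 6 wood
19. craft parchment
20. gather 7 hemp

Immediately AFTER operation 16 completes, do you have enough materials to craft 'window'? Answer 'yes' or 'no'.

After 1 (gather 4 wood): wood=4
After 2 (gather 3 wood): wood=7
After 3 (consume 3 wood): wood=4
After 4 (gather 1 wood): wood=5
After 5 (gather 8 wood): wood=13
After 6 (gather 8 wood): wood=21
After 7 (gather 1 quartz): quartz=1 wood=21
After 8 (consume 1 wood): quartz=1 wood=20
After 9 (gather 7 wood): quartz=1 wood=27
After 10 (gather 2 quartz): quartz=3 wood=27
After 11 (craft window): quartz=1 window=1 wood=24
After 12 (gather 3 hemp): hemp=3 quartz=1 window=1 wood=24
After 13 (craft parchment): parchment=2 quartz=1 window=1 wood=24
After 14 (consume 1 quartz): parchment=2 window=1 wood=24
After 15 (gather 7 wood): parchment=2 window=1 wood=31
After 16 (gather 8 hemp): hemp=8 parchment=2 window=1 wood=31

Answer: no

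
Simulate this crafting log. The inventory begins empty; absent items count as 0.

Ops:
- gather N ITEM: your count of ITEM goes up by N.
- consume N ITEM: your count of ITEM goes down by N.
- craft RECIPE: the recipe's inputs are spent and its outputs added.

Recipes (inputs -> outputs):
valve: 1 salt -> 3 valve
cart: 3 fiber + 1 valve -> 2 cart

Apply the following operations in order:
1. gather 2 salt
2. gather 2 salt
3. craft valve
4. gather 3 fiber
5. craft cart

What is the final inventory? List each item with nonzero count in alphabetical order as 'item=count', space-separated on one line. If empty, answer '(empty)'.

Answer: cart=2 salt=3 valve=2

Derivation:
After 1 (gather 2 salt): salt=2
After 2 (gather 2 salt): salt=4
After 3 (craft valve): salt=3 valve=3
After 4 (gather 3 fiber): fiber=3 salt=3 valve=3
After 5 (craft cart): cart=2 salt=3 valve=2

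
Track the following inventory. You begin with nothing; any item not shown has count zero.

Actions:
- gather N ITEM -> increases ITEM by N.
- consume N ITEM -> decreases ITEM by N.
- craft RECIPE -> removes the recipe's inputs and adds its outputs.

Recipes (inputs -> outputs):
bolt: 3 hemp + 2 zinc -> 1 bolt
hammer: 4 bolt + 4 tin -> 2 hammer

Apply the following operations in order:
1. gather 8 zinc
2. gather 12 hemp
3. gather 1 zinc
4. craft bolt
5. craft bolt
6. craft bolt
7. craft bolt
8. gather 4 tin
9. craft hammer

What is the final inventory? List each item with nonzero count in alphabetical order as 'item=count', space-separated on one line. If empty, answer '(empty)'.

Answer: hammer=2 zinc=1

Derivation:
After 1 (gather 8 zinc): zinc=8
After 2 (gather 12 hemp): hemp=12 zinc=8
After 3 (gather 1 zinc): hemp=12 zinc=9
After 4 (craft bolt): bolt=1 hemp=9 zinc=7
After 5 (craft bolt): bolt=2 hemp=6 zinc=5
After 6 (craft bolt): bolt=3 hemp=3 zinc=3
After 7 (craft bolt): bolt=4 zinc=1
After 8 (gather 4 tin): bolt=4 tin=4 zinc=1
After 9 (craft hammer): hammer=2 zinc=1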